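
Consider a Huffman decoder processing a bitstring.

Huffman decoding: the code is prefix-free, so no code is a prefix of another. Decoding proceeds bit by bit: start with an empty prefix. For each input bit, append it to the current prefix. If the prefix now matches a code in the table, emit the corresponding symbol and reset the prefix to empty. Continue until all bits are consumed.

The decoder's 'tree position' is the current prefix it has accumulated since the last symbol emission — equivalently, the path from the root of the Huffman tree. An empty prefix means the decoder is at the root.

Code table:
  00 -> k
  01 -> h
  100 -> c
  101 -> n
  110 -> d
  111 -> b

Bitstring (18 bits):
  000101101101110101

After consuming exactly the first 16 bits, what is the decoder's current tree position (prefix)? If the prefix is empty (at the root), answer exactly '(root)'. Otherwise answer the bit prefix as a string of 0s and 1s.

Bit 0: prefix='0' (no match yet)
Bit 1: prefix='00' -> emit 'k', reset
Bit 2: prefix='0' (no match yet)
Bit 3: prefix='01' -> emit 'h', reset
Bit 4: prefix='0' (no match yet)
Bit 5: prefix='01' -> emit 'h', reset
Bit 6: prefix='1' (no match yet)
Bit 7: prefix='10' (no match yet)
Bit 8: prefix='101' -> emit 'n', reset
Bit 9: prefix='1' (no match yet)
Bit 10: prefix='10' (no match yet)
Bit 11: prefix='101' -> emit 'n', reset
Bit 12: prefix='1' (no match yet)
Bit 13: prefix='11' (no match yet)
Bit 14: prefix='110' -> emit 'd', reset
Bit 15: prefix='1' (no match yet)

Answer: 1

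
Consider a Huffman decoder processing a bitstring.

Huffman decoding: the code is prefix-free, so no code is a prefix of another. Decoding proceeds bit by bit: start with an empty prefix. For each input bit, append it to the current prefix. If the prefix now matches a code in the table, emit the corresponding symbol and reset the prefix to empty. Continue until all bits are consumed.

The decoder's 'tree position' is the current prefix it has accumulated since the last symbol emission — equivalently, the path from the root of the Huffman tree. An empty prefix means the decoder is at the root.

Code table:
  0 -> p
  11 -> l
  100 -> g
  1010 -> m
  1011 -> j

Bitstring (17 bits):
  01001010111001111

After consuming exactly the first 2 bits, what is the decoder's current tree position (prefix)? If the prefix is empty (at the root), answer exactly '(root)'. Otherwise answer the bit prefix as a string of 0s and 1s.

Answer: 1

Derivation:
Bit 0: prefix='0' -> emit 'p', reset
Bit 1: prefix='1' (no match yet)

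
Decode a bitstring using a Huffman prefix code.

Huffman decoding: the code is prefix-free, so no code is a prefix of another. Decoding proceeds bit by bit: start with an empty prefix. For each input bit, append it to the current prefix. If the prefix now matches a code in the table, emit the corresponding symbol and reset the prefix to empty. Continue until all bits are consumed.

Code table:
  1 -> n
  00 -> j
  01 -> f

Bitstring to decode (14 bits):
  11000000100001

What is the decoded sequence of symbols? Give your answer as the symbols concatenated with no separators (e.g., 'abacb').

Bit 0: prefix='1' -> emit 'n', reset
Bit 1: prefix='1' -> emit 'n', reset
Bit 2: prefix='0' (no match yet)
Bit 3: prefix='00' -> emit 'j', reset
Bit 4: prefix='0' (no match yet)
Bit 5: prefix='00' -> emit 'j', reset
Bit 6: prefix='0' (no match yet)
Bit 7: prefix='00' -> emit 'j', reset
Bit 8: prefix='1' -> emit 'n', reset
Bit 9: prefix='0' (no match yet)
Bit 10: prefix='00' -> emit 'j', reset
Bit 11: prefix='0' (no match yet)
Bit 12: prefix='00' -> emit 'j', reset
Bit 13: prefix='1' -> emit 'n', reset

Answer: nnjjjnjjn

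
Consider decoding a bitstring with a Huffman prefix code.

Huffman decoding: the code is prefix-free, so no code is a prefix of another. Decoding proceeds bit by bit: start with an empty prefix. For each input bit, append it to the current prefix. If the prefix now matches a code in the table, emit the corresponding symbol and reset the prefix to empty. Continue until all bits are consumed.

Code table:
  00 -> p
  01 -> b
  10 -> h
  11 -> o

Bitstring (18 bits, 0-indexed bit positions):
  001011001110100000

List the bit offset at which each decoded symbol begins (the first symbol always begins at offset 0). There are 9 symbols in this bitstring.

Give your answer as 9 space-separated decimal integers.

Answer: 0 2 4 6 8 10 12 14 16

Derivation:
Bit 0: prefix='0' (no match yet)
Bit 1: prefix='00' -> emit 'p', reset
Bit 2: prefix='1' (no match yet)
Bit 3: prefix='10' -> emit 'h', reset
Bit 4: prefix='1' (no match yet)
Bit 5: prefix='11' -> emit 'o', reset
Bit 6: prefix='0' (no match yet)
Bit 7: prefix='00' -> emit 'p', reset
Bit 8: prefix='1' (no match yet)
Bit 9: prefix='11' -> emit 'o', reset
Bit 10: prefix='1' (no match yet)
Bit 11: prefix='10' -> emit 'h', reset
Bit 12: prefix='1' (no match yet)
Bit 13: prefix='10' -> emit 'h', reset
Bit 14: prefix='0' (no match yet)
Bit 15: prefix='00' -> emit 'p', reset
Bit 16: prefix='0' (no match yet)
Bit 17: prefix='00' -> emit 'p', reset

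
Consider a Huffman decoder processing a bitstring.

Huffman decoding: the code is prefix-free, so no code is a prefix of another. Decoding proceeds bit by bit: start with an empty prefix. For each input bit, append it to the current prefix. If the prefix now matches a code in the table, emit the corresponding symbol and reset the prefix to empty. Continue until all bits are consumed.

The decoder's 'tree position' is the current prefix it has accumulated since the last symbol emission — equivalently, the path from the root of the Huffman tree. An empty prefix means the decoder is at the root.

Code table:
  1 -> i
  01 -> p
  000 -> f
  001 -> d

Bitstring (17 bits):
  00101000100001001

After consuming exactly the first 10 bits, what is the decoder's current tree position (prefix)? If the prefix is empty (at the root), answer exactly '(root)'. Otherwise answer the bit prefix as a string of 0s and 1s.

Answer: 0

Derivation:
Bit 0: prefix='0' (no match yet)
Bit 1: prefix='00' (no match yet)
Bit 2: prefix='001' -> emit 'd', reset
Bit 3: prefix='0' (no match yet)
Bit 4: prefix='01' -> emit 'p', reset
Bit 5: prefix='0' (no match yet)
Bit 6: prefix='00' (no match yet)
Bit 7: prefix='000' -> emit 'f', reset
Bit 8: prefix='1' -> emit 'i', reset
Bit 9: prefix='0' (no match yet)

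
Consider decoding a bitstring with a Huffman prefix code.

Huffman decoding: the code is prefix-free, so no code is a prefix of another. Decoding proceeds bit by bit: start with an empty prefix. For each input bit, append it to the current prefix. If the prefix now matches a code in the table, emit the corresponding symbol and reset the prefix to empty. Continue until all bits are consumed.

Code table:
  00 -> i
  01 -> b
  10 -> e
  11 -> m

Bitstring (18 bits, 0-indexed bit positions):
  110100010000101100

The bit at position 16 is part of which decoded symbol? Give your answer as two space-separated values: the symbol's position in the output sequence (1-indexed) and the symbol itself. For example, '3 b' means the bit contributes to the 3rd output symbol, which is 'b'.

Bit 0: prefix='1' (no match yet)
Bit 1: prefix='11' -> emit 'm', reset
Bit 2: prefix='0' (no match yet)
Bit 3: prefix='01' -> emit 'b', reset
Bit 4: prefix='0' (no match yet)
Bit 5: prefix='00' -> emit 'i', reset
Bit 6: prefix='0' (no match yet)
Bit 7: prefix='01' -> emit 'b', reset
Bit 8: prefix='0' (no match yet)
Bit 9: prefix='00' -> emit 'i', reset
Bit 10: prefix='0' (no match yet)
Bit 11: prefix='00' -> emit 'i', reset
Bit 12: prefix='1' (no match yet)
Bit 13: prefix='10' -> emit 'e', reset
Bit 14: prefix='1' (no match yet)
Bit 15: prefix='11' -> emit 'm', reset
Bit 16: prefix='0' (no match yet)
Bit 17: prefix='00' -> emit 'i', reset

Answer: 9 i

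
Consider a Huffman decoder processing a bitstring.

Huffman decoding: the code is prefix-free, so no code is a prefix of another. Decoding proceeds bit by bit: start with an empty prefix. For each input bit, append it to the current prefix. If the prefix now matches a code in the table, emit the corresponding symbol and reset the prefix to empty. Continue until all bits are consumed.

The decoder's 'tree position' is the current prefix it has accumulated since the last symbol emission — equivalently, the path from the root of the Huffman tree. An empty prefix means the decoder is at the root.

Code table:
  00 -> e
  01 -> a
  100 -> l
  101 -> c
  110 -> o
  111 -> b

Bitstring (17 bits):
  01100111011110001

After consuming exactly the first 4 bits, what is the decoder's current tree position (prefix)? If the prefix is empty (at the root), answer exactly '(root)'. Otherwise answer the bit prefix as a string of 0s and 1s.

Bit 0: prefix='0' (no match yet)
Bit 1: prefix='01' -> emit 'a', reset
Bit 2: prefix='1' (no match yet)
Bit 3: prefix='10' (no match yet)

Answer: 10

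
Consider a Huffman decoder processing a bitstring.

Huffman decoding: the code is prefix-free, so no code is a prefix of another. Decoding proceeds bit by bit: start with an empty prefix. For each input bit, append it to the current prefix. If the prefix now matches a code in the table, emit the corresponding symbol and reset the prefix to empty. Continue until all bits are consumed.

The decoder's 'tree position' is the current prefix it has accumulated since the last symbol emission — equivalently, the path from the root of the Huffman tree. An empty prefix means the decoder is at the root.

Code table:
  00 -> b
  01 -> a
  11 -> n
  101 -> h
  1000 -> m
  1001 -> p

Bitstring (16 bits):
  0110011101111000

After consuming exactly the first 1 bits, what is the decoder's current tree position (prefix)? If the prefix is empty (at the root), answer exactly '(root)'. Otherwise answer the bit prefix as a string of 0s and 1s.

Answer: 0

Derivation:
Bit 0: prefix='0' (no match yet)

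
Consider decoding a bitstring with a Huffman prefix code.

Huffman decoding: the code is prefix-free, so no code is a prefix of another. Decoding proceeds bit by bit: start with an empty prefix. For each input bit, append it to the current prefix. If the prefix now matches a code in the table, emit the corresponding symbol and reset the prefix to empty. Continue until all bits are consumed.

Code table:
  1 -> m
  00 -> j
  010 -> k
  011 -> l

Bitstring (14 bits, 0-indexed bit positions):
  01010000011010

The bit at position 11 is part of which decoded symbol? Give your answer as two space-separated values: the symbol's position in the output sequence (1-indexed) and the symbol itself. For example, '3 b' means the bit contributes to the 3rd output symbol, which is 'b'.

Answer: 6 k

Derivation:
Bit 0: prefix='0' (no match yet)
Bit 1: prefix='01' (no match yet)
Bit 2: prefix='010' -> emit 'k', reset
Bit 3: prefix='1' -> emit 'm', reset
Bit 4: prefix='0' (no match yet)
Bit 5: prefix='00' -> emit 'j', reset
Bit 6: prefix='0' (no match yet)
Bit 7: prefix='00' -> emit 'j', reset
Bit 8: prefix='0' (no match yet)
Bit 9: prefix='01' (no match yet)
Bit 10: prefix='011' -> emit 'l', reset
Bit 11: prefix='0' (no match yet)
Bit 12: prefix='01' (no match yet)
Bit 13: prefix='010' -> emit 'k', reset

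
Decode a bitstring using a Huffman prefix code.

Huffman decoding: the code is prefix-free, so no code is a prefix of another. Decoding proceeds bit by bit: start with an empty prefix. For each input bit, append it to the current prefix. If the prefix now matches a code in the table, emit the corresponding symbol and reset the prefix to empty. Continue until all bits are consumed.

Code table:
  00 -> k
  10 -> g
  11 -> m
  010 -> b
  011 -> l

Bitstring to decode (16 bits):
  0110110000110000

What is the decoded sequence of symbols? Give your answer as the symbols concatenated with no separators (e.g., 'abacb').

Answer: llkkmkk

Derivation:
Bit 0: prefix='0' (no match yet)
Bit 1: prefix='01' (no match yet)
Bit 2: prefix='011' -> emit 'l', reset
Bit 3: prefix='0' (no match yet)
Bit 4: prefix='01' (no match yet)
Bit 5: prefix='011' -> emit 'l', reset
Bit 6: prefix='0' (no match yet)
Bit 7: prefix='00' -> emit 'k', reset
Bit 8: prefix='0' (no match yet)
Bit 9: prefix='00' -> emit 'k', reset
Bit 10: prefix='1' (no match yet)
Bit 11: prefix='11' -> emit 'm', reset
Bit 12: prefix='0' (no match yet)
Bit 13: prefix='00' -> emit 'k', reset
Bit 14: prefix='0' (no match yet)
Bit 15: prefix='00' -> emit 'k', reset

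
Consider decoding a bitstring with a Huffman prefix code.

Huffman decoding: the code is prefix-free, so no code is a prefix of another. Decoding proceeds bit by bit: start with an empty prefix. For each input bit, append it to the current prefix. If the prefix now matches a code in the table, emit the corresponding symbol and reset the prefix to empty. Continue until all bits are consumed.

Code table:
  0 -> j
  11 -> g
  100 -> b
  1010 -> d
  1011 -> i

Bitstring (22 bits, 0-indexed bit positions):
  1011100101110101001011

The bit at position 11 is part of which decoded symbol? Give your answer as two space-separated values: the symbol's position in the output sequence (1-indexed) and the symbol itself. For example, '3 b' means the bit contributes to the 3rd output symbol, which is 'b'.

Answer: 4 d

Derivation:
Bit 0: prefix='1' (no match yet)
Bit 1: prefix='10' (no match yet)
Bit 2: prefix='101' (no match yet)
Bit 3: prefix='1011' -> emit 'i', reset
Bit 4: prefix='1' (no match yet)
Bit 5: prefix='10' (no match yet)
Bit 6: prefix='100' -> emit 'b', reset
Bit 7: prefix='1' (no match yet)
Bit 8: prefix='10' (no match yet)
Bit 9: prefix='101' (no match yet)
Bit 10: prefix='1011' -> emit 'i', reset
Bit 11: prefix='1' (no match yet)
Bit 12: prefix='10' (no match yet)
Bit 13: prefix='101' (no match yet)
Bit 14: prefix='1010' -> emit 'd', reset
Bit 15: prefix='1' (no match yet)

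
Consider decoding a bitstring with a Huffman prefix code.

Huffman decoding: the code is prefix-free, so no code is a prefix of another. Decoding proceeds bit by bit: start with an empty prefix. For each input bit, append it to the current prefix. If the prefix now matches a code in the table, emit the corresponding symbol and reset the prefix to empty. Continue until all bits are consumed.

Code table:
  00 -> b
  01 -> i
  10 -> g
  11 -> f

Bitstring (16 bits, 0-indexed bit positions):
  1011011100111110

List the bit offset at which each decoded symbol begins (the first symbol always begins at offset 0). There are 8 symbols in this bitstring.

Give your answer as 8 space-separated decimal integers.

Bit 0: prefix='1' (no match yet)
Bit 1: prefix='10' -> emit 'g', reset
Bit 2: prefix='1' (no match yet)
Bit 3: prefix='11' -> emit 'f', reset
Bit 4: prefix='0' (no match yet)
Bit 5: prefix='01' -> emit 'i', reset
Bit 6: prefix='1' (no match yet)
Bit 7: prefix='11' -> emit 'f', reset
Bit 8: prefix='0' (no match yet)
Bit 9: prefix='00' -> emit 'b', reset
Bit 10: prefix='1' (no match yet)
Bit 11: prefix='11' -> emit 'f', reset
Bit 12: prefix='1' (no match yet)
Bit 13: prefix='11' -> emit 'f', reset
Bit 14: prefix='1' (no match yet)
Bit 15: prefix='10' -> emit 'g', reset

Answer: 0 2 4 6 8 10 12 14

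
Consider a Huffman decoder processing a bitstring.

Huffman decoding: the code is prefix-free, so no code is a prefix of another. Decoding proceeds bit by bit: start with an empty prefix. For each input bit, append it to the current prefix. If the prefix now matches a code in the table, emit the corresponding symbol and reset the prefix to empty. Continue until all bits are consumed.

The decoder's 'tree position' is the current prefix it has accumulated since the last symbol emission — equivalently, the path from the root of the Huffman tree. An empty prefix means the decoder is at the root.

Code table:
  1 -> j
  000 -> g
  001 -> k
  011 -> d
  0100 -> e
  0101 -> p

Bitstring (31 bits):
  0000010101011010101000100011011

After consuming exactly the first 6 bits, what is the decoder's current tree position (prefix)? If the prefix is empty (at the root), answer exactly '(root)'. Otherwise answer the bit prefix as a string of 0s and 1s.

Answer: (root)

Derivation:
Bit 0: prefix='0' (no match yet)
Bit 1: prefix='00' (no match yet)
Bit 2: prefix='000' -> emit 'g', reset
Bit 3: prefix='0' (no match yet)
Bit 4: prefix='00' (no match yet)
Bit 5: prefix='001' -> emit 'k', reset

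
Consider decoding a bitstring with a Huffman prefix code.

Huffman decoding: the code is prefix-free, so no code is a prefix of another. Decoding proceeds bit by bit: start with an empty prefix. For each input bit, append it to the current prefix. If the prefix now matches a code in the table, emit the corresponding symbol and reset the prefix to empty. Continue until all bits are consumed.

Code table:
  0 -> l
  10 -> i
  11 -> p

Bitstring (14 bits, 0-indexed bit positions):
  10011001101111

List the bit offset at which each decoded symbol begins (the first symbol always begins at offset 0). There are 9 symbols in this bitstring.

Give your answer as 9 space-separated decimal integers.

Bit 0: prefix='1' (no match yet)
Bit 1: prefix='10' -> emit 'i', reset
Bit 2: prefix='0' -> emit 'l', reset
Bit 3: prefix='1' (no match yet)
Bit 4: prefix='11' -> emit 'p', reset
Bit 5: prefix='0' -> emit 'l', reset
Bit 6: prefix='0' -> emit 'l', reset
Bit 7: prefix='1' (no match yet)
Bit 8: prefix='11' -> emit 'p', reset
Bit 9: prefix='0' -> emit 'l', reset
Bit 10: prefix='1' (no match yet)
Bit 11: prefix='11' -> emit 'p', reset
Bit 12: prefix='1' (no match yet)
Bit 13: prefix='11' -> emit 'p', reset

Answer: 0 2 3 5 6 7 9 10 12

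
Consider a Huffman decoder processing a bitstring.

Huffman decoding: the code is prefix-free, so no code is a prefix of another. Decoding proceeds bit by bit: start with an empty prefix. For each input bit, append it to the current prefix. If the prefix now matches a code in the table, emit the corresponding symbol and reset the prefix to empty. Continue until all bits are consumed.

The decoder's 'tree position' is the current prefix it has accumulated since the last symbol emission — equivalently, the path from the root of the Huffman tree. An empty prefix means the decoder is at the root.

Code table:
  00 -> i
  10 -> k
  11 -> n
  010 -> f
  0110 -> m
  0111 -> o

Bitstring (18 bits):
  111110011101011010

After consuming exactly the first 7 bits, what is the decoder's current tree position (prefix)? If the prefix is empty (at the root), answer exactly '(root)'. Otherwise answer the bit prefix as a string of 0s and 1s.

Answer: 0

Derivation:
Bit 0: prefix='1' (no match yet)
Bit 1: prefix='11' -> emit 'n', reset
Bit 2: prefix='1' (no match yet)
Bit 3: prefix='11' -> emit 'n', reset
Bit 4: prefix='1' (no match yet)
Bit 5: prefix='10' -> emit 'k', reset
Bit 6: prefix='0' (no match yet)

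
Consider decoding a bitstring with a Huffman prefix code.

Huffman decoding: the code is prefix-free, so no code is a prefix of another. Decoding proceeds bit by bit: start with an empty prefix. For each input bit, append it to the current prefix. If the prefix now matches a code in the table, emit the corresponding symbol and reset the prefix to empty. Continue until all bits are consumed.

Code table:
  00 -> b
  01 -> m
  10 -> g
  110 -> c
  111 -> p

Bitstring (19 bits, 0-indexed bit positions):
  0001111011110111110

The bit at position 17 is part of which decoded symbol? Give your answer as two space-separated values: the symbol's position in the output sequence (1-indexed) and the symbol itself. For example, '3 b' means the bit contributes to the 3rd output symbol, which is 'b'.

Answer: 8 g

Derivation:
Bit 0: prefix='0' (no match yet)
Bit 1: prefix='00' -> emit 'b', reset
Bit 2: prefix='0' (no match yet)
Bit 3: prefix='01' -> emit 'm', reset
Bit 4: prefix='1' (no match yet)
Bit 5: prefix='11' (no match yet)
Bit 6: prefix='111' -> emit 'p', reset
Bit 7: prefix='0' (no match yet)
Bit 8: prefix='01' -> emit 'm', reset
Bit 9: prefix='1' (no match yet)
Bit 10: prefix='11' (no match yet)
Bit 11: prefix='111' -> emit 'p', reset
Bit 12: prefix='0' (no match yet)
Bit 13: prefix='01' -> emit 'm', reset
Bit 14: prefix='1' (no match yet)
Bit 15: prefix='11' (no match yet)
Bit 16: prefix='111' -> emit 'p', reset
Bit 17: prefix='1' (no match yet)
Bit 18: prefix='10' -> emit 'g', reset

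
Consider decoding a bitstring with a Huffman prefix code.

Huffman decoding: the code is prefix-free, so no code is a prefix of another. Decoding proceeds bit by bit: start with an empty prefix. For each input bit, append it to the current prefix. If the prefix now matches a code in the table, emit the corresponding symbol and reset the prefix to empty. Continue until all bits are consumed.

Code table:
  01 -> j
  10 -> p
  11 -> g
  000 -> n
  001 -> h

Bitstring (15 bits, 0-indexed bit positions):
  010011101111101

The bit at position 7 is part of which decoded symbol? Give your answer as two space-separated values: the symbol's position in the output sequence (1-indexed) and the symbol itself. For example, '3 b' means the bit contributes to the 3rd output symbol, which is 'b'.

Bit 0: prefix='0' (no match yet)
Bit 1: prefix='01' -> emit 'j', reset
Bit 2: prefix='0' (no match yet)
Bit 3: prefix='00' (no match yet)
Bit 4: prefix='001' -> emit 'h', reset
Bit 5: prefix='1' (no match yet)
Bit 6: prefix='11' -> emit 'g', reset
Bit 7: prefix='0' (no match yet)
Bit 8: prefix='01' -> emit 'j', reset
Bit 9: prefix='1' (no match yet)
Bit 10: prefix='11' -> emit 'g', reset
Bit 11: prefix='1' (no match yet)

Answer: 4 j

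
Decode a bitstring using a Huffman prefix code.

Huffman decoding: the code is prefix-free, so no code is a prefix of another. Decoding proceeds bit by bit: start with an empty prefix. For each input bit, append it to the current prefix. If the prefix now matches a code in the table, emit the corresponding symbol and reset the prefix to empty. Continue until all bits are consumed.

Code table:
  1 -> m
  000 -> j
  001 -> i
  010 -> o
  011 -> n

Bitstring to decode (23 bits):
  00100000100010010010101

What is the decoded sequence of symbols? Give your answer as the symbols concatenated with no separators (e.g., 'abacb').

Answer: ijijmiiom

Derivation:
Bit 0: prefix='0' (no match yet)
Bit 1: prefix='00' (no match yet)
Bit 2: prefix='001' -> emit 'i', reset
Bit 3: prefix='0' (no match yet)
Bit 4: prefix='00' (no match yet)
Bit 5: prefix='000' -> emit 'j', reset
Bit 6: prefix='0' (no match yet)
Bit 7: prefix='00' (no match yet)
Bit 8: prefix='001' -> emit 'i', reset
Bit 9: prefix='0' (no match yet)
Bit 10: prefix='00' (no match yet)
Bit 11: prefix='000' -> emit 'j', reset
Bit 12: prefix='1' -> emit 'm', reset
Bit 13: prefix='0' (no match yet)
Bit 14: prefix='00' (no match yet)
Bit 15: prefix='001' -> emit 'i', reset
Bit 16: prefix='0' (no match yet)
Bit 17: prefix='00' (no match yet)
Bit 18: prefix='001' -> emit 'i', reset
Bit 19: prefix='0' (no match yet)
Bit 20: prefix='01' (no match yet)
Bit 21: prefix='010' -> emit 'o', reset
Bit 22: prefix='1' -> emit 'm', reset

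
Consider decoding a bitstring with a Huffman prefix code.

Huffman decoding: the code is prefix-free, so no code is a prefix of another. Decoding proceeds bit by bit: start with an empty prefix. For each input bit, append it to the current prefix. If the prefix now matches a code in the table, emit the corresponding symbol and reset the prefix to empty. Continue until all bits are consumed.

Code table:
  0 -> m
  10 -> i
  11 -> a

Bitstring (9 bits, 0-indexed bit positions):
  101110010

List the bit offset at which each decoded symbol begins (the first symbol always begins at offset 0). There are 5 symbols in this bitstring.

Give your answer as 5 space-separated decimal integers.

Bit 0: prefix='1' (no match yet)
Bit 1: prefix='10' -> emit 'i', reset
Bit 2: prefix='1' (no match yet)
Bit 3: prefix='11' -> emit 'a', reset
Bit 4: prefix='1' (no match yet)
Bit 5: prefix='10' -> emit 'i', reset
Bit 6: prefix='0' -> emit 'm', reset
Bit 7: prefix='1' (no match yet)
Bit 8: prefix='10' -> emit 'i', reset

Answer: 0 2 4 6 7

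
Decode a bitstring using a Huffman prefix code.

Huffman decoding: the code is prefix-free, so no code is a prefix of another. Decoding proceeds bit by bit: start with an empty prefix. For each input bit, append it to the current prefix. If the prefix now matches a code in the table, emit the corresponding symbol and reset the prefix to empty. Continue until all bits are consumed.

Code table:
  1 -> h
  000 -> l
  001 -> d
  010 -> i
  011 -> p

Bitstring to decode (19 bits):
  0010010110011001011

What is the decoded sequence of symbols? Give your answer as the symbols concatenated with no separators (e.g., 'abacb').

Answer: ddpdhdp

Derivation:
Bit 0: prefix='0' (no match yet)
Bit 1: prefix='00' (no match yet)
Bit 2: prefix='001' -> emit 'd', reset
Bit 3: prefix='0' (no match yet)
Bit 4: prefix='00' (no match yet)
Bit 5: prefix='001' -> emit 'd', reset
Bit 6: prefix='0' (no match yet)
Bit 7: prefix='01' (no match yet)
Bit 8: prefix='011' -> emit 'p', reset
Bit 9: prefix='0' (no match yet)
Bit 10: prefix='00' (no match yet)
Bit 11: prefix='001' -> emit 'd', reset
Bit 12: prefix='1' -> emit 'h', reset
Bit 13: prefix='0' (no match yet)
Bit 14: prefix='00' (no match yet)
Bit 15: prefix='001' -> emit 'd', reset
Bit 16: prefix='0' (no match yet)
Bit 17: prefix='01' (no match yet)
Bit 18: prefix='011' -> emit 'p', reset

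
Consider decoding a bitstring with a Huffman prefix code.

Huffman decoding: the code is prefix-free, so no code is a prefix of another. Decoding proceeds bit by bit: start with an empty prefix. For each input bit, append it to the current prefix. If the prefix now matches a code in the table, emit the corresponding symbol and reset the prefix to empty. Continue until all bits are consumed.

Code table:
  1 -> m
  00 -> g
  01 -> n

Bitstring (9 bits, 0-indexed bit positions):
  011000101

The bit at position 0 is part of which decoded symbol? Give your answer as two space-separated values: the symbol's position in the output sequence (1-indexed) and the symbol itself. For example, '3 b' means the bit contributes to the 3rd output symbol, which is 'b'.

Answer: 1 n

Derivation:
Bit 0: prefix='0' (no match yet)
Bit 1: prefix='01' -> emit 'n', reset
Bit 2: prefix='1' -> emit 'm', reset
Bit 3: prefix='0' (no match yet)
Bit 4: prefix='00' -> emit 'g', reset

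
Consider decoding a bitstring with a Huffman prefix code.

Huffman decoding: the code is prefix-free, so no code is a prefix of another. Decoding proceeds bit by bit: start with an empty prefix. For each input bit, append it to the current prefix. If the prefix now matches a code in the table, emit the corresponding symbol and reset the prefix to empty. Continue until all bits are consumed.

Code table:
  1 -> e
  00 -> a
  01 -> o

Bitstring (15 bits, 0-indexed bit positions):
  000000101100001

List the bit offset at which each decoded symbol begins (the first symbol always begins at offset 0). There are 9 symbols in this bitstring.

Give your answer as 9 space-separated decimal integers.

Answer: 0 2 4 6 7 9 10 12 14

Derivation:
Bit 0: prefix='0' (no match yet)
Bit 1: prefix='00' -> emit 'a', reset
Bit 2: prefix='0' (no match yet)
Bit 3: prefix='00' -> emit 'a', reset
Bit 4: prefix='0' (no match yet)
Bit 5: prefix='00' -> emit 'a', reset
Bit 6: prefix='1' -> emit 'e', reset
Bit 7: prefix='0' (no match yet)
Bit 8: prefix='01' -> emit 'o', reset
Bit 9: prefix='1' -> emit 'e', reset
Bit 10: prefix='0' (no match yet)
Bit 11: prefix='00' -> emit 'a', reset
Bit 12: prefix='0' (no match yet)
Bit 13: prefix='00' -> emit 'a', reset
Bit 14: prefix='1' -> emit 'e', reset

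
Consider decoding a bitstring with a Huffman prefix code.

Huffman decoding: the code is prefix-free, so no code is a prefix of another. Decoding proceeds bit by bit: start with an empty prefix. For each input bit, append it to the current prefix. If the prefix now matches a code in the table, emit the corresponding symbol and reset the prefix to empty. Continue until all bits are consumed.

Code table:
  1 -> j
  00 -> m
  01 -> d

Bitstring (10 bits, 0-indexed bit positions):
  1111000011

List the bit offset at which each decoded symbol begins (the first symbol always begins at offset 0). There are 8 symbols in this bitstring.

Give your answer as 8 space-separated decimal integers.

Bit 0: prefix='1' -> emit 'j', reset
Bit 1: prefix='1' -> emit 'j', reset
Bit 2: prefix='1' -> emit 'j', reset
Bit 3: prefix='1' -> emit 'j', reset
Bit 4: prefix='0' (no match yet)
Bit 5: prefix='00' -> emit 'm', reset
Bit 6: prefix='0' (no match yet)
Bit 7: prefix='00' -> emit 'm', reset
Bit 8: prefix='1' -> emit 'j', reset
Bit 9: prefix='1' -> emit 'j', reset

Answer: 0 1 2 3 4 6 8 9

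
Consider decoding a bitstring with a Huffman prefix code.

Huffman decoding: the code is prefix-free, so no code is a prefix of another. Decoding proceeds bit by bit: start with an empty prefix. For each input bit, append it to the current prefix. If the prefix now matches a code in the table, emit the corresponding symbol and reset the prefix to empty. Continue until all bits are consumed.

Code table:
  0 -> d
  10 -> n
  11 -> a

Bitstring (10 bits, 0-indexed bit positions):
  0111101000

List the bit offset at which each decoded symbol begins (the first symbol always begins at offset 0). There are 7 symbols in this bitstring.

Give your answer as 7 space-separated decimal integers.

Answer: 0 1 3 5 6 8 9

Derivation:
Bit 0: prefix='0' -> emit 'd', reset
Bit 1: prefix='1' (no match yet)
Bit 2: prefix='11' -> emit 'a', reset
Bit 3: prefix='1' (no match yet)
Bit 4: prefix='11' -> emit 'a', reset
Bit 5: prefix='0' -> emit 'd', reset
Bit 6: prefix='1' (no match yet)
Bit 7: prefix='10' -> emit 'n', reset
Bit 8: prefix='0' -> emit 'd', reset
Bit 9: prefix='0' -> emit 'd', reset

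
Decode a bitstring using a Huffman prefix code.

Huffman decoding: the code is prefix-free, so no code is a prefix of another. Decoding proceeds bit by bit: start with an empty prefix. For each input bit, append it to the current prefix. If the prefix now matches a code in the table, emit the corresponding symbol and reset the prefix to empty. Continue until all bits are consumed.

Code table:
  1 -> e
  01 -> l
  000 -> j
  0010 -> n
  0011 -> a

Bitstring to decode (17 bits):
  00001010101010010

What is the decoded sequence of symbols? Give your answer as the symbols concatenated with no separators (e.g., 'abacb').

Answer: jllllln

Derivation:
Bit 0: prefix='0' (no match yet)
Bit 1: prefix='00' (no match yet)
Bit 2: prefix='000' -> emit 'j', reset
Bit 3: prefix='0' (no match yet)
Bit 4: prefix='01' -> emit 'l', reset
Bit 5: prefix='0' (no match yet)
Bit 6: prefix='01' -> emit 'l', reset
Bit 7: prefix='0' (no match yet)
Bit 8: prefix='01' -> emit 'l', reset
Bit 9: prefix='0' (no match yet)
Bit 10: prefix='01' -> emit 'l', reset
Bit 11: prefix='0' (no match yet)
Bit 12: prefix='01' -> emit 'l', reset
Bit 13: prefix='0' (no match yet)
Bit 14: prefix='00' (no match yet)
Bit 15: prefix='001' (no match yet)
Bit 16: prefix='0010' -> emit 'n', reset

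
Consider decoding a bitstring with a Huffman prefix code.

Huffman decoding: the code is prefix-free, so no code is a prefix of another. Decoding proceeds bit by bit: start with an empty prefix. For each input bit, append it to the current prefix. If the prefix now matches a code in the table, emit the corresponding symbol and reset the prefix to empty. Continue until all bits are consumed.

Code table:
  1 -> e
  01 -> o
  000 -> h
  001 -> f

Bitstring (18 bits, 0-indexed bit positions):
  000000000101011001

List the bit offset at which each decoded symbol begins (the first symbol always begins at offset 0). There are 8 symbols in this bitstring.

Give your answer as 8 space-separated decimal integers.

Bit 0: prefix='0' (no match yet)
Bit 1: prefix='00' (no match yet)
Bit 2: prefix='000' -> emit 'h', reset
Bit 3: prefix='0' (no match yet)
Bit 4: prefix='00' (no match yet)
Bit 5: prefix='000' -> emit 'h', reset
Bit 6: prefix='0' (no match yet)
Bit 7: prefix='00' (no match yet)
Bit 8: prefix='000' -> emit 'h', reset
Bit 9: prefix='1' -> emit 'e', reset
Bit 10: prefix='0' (no match yet)
Bit 11: prefix='01' -> emit 'o', reset
Bit 12: prefix='0' (no match yet)
Bit 13: prefix='01' -> emit 'o', reset
Bit 14: prefix='1' -> emit 'e', reset
Bit 15: prefix='0' (no match yet)
Bit 16: prefix='00' (no match yet)
Bit 17: prefix='001' -> emit 'f', reset

Answer: 0 3 6 9 10 12 14 15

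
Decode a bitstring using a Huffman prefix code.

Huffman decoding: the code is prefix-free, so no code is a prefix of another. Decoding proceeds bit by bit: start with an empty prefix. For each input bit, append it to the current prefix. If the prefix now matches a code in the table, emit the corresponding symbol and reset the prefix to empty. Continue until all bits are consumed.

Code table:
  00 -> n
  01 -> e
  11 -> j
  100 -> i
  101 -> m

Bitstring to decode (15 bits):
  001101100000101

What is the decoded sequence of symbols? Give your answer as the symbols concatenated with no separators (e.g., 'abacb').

Answer: njeinee

Derivation:
Bit 0: prefix='0' (no match yet)
Bit 1: prefix='00' -> emit 'n', reset
Bit 2: prefix='1' (no match yet)
Bit 3: prefix='11' -> emit 'j', reset
Bit 4: prefix='0' (no match yet)
Bit 5: prefix='01' -> emit 'e', reset
Bit 6: prefix='1' (no match yet)
Bit 7: prefix='10' (no match yet)
Bit 8: prefix='100' -> emit 'i', reset
Bit 9: prefix='0' (no match yet)
Bit 10: prefix='00' -> emit 'n', reset
Bit 11: prefix='0' (no match yet)
Bit 12: prefix='01' -> emit 'e', reset
Bit 13: prefix='0' (no match yet)
Bit 14: prefix='01' -> emit 'e', reset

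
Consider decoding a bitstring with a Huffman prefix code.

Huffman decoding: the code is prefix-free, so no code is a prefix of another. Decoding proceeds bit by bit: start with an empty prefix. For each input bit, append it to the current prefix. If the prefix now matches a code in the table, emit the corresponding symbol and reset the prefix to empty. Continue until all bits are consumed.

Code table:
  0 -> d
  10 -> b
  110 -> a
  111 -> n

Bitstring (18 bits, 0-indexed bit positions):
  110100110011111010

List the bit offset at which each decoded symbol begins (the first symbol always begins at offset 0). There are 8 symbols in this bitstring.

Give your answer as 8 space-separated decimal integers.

Bit 0: prefix='1' (no match yet)
Bit 1: prefix='11' (no match yet)
Bit 2: prefix='110' -> emit 'a', reset
Bit 3: prefix='1' (no match yet)
Bit 4: prefix='10' -> emit 'b', reset
Bit 5: prefix='0' -> emit 'd', reset
Bit 6: prefix='1' (no match yet)
Bit 7: prefix='11' (no match yet)
Bit 8: prefix='110' -> emit 'a', reset
Bit 9: prefix='0' -> emit 'd', reset
Bit 10: prefix='1' (no match yet)
Bit 11: prefix='11' (no match yet)
Bit 12: prefix='111' -> emit 'n', reset
Bit 13: prefix='1' (no match yet)
Bit 14: prefix='11' (no match yet)
Bit 15: prefix='110' -> emit 'a', reset
Bit 16: prefix='1' (no match yet)
Bit 17: prefix='10' -> emit 'b', reset

Answer: 0 3 5 6 9 10 13 16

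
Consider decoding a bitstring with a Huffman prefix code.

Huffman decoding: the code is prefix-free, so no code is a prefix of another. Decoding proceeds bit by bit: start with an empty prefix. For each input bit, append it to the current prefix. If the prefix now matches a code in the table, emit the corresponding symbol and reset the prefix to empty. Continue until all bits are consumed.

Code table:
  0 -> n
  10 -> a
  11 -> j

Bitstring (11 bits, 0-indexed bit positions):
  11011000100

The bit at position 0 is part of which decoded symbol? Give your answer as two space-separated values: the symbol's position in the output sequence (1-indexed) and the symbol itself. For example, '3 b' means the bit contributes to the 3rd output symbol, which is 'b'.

Answer: 1 j

Derivation:
Bit 0: prefix='1' (no match yet)
Bit 1: prefix='11' -> emit 'j', reset
Bit 2: prefix='0' -> emit 'n', reset
Bit 3: prefix='1' (no match yet)
Bit 4: prefix='11' -> emit 'j', reset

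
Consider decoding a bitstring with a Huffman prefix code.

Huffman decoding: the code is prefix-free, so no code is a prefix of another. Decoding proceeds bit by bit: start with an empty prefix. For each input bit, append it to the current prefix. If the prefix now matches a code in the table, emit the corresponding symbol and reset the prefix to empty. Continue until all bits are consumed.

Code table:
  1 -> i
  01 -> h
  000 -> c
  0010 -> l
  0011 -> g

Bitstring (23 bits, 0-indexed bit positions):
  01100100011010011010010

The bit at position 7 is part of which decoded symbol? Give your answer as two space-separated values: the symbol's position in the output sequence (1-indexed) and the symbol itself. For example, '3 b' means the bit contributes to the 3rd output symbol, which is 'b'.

Bit 0: prefix='0' (no match yet)
Bit 1: prefix='01' -> emit 'h', reset
Bit 2: prefix='1' -> emit 'i', reset
Bit 3: prefix='0' (no match yet)
Bit 4: prefix='00' (no match yet)
Bit 5: prefix='001' (no match yet)
Bit 6: prefix='0010' -> emit 'l', reset
Bit 7: prefix='0' (no match yet)
Bit 8: prefix='00' (no match yet)
Bit 9: prefix='001' (no match yet)
Bit 10: prefix='0011' -> emit 'g', reset
Bit 11: prefix='0' (no match yet)

Answer: 4 g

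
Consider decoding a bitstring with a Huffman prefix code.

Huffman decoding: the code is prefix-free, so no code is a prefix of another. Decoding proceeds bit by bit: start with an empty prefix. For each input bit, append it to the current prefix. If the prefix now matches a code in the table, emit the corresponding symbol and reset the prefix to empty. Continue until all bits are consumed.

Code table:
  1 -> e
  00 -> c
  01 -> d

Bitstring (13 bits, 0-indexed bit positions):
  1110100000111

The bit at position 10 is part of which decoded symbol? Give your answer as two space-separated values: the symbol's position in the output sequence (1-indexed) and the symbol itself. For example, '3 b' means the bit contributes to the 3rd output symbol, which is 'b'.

Answer: 7 d

Derivation:
Bit 0: prefix='1' -> emit 'e', reset
Bit 1: prefix='1' -> emit 'e', reset
Bit 2: prefix='1' -> emit 'e', reset
Bit 3: prefix='0' (no match yet)
Bit 4: prefix='01' -> emit 'd', reset
Bit 5: prefix='0' (no match yet)
Bit 6: prefix='00' -> emit 'c', reset
Bit 7: prefix='0' (no match yet)
Bit 8: prefix='00' -> emit 'c', reset
Bit 9: prefix='0' (no match yet)
Bit 10: prefix='01' -> emit 'd', reset
Bit 11: prefix='1' -> emit 'e', reset
Bit 12: prefix='1' -> emit 'e', reset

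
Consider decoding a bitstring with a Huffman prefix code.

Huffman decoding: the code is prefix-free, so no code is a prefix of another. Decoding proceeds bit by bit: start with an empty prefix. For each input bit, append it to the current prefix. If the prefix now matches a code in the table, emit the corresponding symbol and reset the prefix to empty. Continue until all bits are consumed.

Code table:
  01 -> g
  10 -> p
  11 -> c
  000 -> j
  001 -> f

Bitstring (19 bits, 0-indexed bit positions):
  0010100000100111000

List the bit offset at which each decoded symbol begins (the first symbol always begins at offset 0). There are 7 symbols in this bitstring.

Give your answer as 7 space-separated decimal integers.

Bit 0: prefix='0' (no match yet)
Bit 1: prefix='00' (no match yet)
Bit 2: prefix='001' -> emit 'f', reset
Bit 3: prefix='0' (no match yet)
Bit 4: prefix='01' -> emit 'g', reset
Bit 5: prefix='0' (no match yet)
Bit 6: prefix='00' (no match yet)
Bit 7: prefix='000' -> emit 'j', reset
Bit 8: prefix='0' (no match yet)
Bit 9: prefix='00' (no match yet)
Bit 10: prefix='001' -> emit 'f', reset
Bit 11: prefix='0' (no match yet)
Bit 12: prefix='00' (no match yet)
Bit 13: prefix='001' -> emit 'f', reset
Bit 14: prefix='1' (no match yet)
Bit 15: prefix='11' -> emit 'c', reset
Bit 16: prefix='0' (no match yet)
Bit 17: prefix='00' (no match yet)
Bit 18: prefix='000' -> emit 'j', reset

Answer: 0 3 5 8 11 14 16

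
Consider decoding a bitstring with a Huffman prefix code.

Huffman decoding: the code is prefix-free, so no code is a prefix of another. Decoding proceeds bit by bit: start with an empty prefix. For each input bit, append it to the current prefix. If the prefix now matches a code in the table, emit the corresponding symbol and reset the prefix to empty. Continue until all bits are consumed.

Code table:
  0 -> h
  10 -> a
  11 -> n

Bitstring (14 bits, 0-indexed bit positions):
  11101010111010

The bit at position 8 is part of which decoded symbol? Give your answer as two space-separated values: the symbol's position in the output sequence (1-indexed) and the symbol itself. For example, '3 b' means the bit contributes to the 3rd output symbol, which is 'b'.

Bit 0: prefix='1' (no match yet)
Bit 1: prefix='11' -> emit 'n', reset
Bit 2: prefix='1' (no match yet)
Bit 3: prefix='10' -> emit 'a', reset
Bit 4: prefix='1' (no match yet)
Bit 5: prefix='10' -> emit 'a', reset
Bit 6: prefix='1' (no match yet)
Bit 7: prefix='10' -> emit 'a', reset
Bit 8: prefix='1' (no match yet)
Bit 9: prefix='11' -> emit 'n', reset
Bit 10: prefix='1' (no match yet)
Bit 11: prefix='10' -> emit 'a', reset
Bit 12: prefix='1' (no match yet)

Answer: 5 n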